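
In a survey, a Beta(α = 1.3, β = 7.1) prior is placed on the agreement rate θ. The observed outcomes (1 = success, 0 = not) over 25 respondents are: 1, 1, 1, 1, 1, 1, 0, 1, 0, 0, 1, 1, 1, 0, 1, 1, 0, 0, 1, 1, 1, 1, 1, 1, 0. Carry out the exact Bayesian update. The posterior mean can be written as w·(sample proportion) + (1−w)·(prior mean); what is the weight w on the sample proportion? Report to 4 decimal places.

0.7485

The Beta prior is conjugate to a Binomial/Bernoulli likelihood; the update adds successes to α and failures to β.
Posterior mean = (α₀+k)/(α₀+β₀+n) = [n/(α₀+β₀+n)]·(k/n) + [(α₀+β₀)/(α₀+β₀+n)]·α₀/(α₀+β₀), so only n and the prior enter the weight.
The weight on the data is w = n/(α₀+β₀+n) = 25/(1.3+7.1+25) = 25/33.4 = 0.7485.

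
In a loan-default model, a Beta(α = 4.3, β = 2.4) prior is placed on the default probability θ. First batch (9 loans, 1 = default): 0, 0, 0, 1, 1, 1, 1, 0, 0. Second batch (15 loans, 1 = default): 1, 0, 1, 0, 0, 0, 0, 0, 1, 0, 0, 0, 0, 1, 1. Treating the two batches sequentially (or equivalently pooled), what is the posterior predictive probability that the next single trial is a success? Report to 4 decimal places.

The Beta prior is conjugate to a Binomial/Bernoulli likelihood; the update adds successes to α and failures to β.
After batch 1: Beta(4.3+4, 2.4+5) = Beta(8.3, 7.4).
After batch 2: Beta(8.3+5, 7.4+10) = Beta(13.3, 17.4).
For a single future Bernoulli trial, P(success | data) = α/(α+β) = 0.4332.

0.4332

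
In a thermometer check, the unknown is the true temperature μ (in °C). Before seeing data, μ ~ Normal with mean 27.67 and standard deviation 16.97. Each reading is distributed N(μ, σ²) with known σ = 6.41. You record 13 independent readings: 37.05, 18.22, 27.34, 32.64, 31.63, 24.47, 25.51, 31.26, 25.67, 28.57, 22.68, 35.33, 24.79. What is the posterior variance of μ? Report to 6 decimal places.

For Normal data with known variance σ², a Normal(μ₀, σ₀²) prior on μ is conjugate. Posterior precision = 1/σ₀² + n/σ²; posterior mean is the precision-weighted average of μ₀ and x̄.
σ₀² = 16.97² = 287.9809, σ² = 6.41² = 41.0881; σ² + n·σ₀² = 41.0881 + 13·287.9809 = 3784.8398.
Posterior precision = 1/σ₀² + n/σ² = 1/287.9809 + 13/41.0881 = (σ² + n·σ₀²)/(σ₀²σ²) = 3784.8398/(287.9809·41.0881); posterior variance σₙ² = σ₀²σ²/(σ² + n·σ₀²) = 287.9809·41.0881/3784.8398 = 3.126311.

3.126311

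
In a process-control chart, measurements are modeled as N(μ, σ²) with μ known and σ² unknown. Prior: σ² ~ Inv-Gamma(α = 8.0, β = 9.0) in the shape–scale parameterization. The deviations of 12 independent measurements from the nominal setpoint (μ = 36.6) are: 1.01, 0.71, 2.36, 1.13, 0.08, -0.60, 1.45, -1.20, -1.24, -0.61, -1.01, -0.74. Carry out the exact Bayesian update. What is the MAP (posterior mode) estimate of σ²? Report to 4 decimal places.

With known mean μ and an Inverse-Gamma(α, β) prior on σ², the Normal likelihood is conjugate: posterior is Inv-Gamma(α + n/2, β + Σ(xᵢ−μ)²/2).
Σ(xᵢ−μ)² = (1.01)² + (0.71)² + (2.36)² + (1.13)² + (0.08)² + (-0.60)² + (1.45)² + (-1.20)² + (-1.24)² + (-0.61)² + (-1.01)² + (-0.74)² = 15.7570.
Posterior: Inv-Gamma(8.0 + 12/2, 9.0 + 15.7570/2) = Inv-Gamma(14.00, 16.87850).
Mode = β/(α+1) = 16.87850/15.00 = 1.1252.

1.1252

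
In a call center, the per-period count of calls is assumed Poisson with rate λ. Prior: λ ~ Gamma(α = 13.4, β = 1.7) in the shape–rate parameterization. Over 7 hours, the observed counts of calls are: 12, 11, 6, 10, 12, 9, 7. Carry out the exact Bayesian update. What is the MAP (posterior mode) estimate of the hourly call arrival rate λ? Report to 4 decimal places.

With a Gamma(shape α, rate β) prior, the Poisson likelihood is conjugate: the posterior is Gamma(α + ΣXᵢ, β + n).
Sum of counts S = 67 over n = 7 hours.
Posterior: Gamma(α+S, β+n) = Gamma(13.4+67, 1.7+7) = Gamma(80.4, 8.7).
Mode of Gamma(α,β) for α≥1 is (α−1)/β = 79.4/8.7 = 9.1264.

9.1264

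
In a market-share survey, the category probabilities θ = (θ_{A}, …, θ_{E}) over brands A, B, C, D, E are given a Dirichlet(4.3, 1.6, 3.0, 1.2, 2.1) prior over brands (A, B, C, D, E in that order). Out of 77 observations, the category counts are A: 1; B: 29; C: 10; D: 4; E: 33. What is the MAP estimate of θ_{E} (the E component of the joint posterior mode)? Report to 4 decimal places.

0.4050

The Dirichlet prior is conjugate to the Multinomial likelihood: each posterior αⱼ = prior αⱼ + observed count nⱼ.
Posterior concentration: (5.3, 30.6, 13.0, 5.2, 35.1), total = 89.2.
Joint mode component: (α_{E}−1)/(Σα−K) = 34.1/84.2 = 0.4050.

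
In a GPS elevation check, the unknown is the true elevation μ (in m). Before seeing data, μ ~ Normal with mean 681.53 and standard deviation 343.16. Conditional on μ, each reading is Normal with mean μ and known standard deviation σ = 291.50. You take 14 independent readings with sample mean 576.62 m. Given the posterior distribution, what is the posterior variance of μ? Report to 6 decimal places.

5771.952236

For Normal data with known variance σ², a Normal(μ₀, σ₀²) prior on μ is conjugate. Posterior precision = 1/σ₀² + n/σ²; posterior mean is the precision-weighted average of μ₀ and x̄.
σ₀² = 343.16² = 117758.7856, σ² = 291.50² = 84972.25; σ² + n·σ₀² = 84972.25 + 14·117758.7856 = 1733595.2484.
Posterior precision = 1/σ₀² + n/σ² = 1/117758.7856 + 14/84972.25 = (σ² + n·σ₀²)/(σ₀²σ²) = 1733595.2484/(117758.7856·84972.25); posterior variance σₙ² = σ₀²σ²/(σ² + n·σ₀²) = 117758.7856·84972.25/1733595.2484 = 5771.952236.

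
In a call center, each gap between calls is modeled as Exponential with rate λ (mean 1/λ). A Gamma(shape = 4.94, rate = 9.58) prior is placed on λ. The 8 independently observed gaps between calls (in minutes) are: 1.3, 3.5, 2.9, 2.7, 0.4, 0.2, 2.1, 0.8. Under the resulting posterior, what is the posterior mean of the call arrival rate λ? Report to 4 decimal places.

With a Gamma(shape α, rate β) prior on the exponential rate λ, the posterior after n observations with total T = Σxᵢ is Gamma(α+n, β+T).
Sum of observations T = 13.9 minutes; n = 8.
Posterior: Gamma(4.94+8, 9.58+13.9) = Gamma(12.94, 23.48).
Posterior mean of λ = α/β = 12.94/23.48 = 0.5511.

0.5511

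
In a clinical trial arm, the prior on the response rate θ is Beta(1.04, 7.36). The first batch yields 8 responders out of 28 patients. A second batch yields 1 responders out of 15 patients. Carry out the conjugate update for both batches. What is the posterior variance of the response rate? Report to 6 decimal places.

0.003000

The Beta prior is conjugate to a Binomial/Bernoulli likelihood; the update adds successes to α and failures to β.
After batch 1: Beta(1.04+8, 7.36+20) = Beta(9.04, 27.36).
After batch 2: Beta(9.04+1, 27.36+14) = Beta(10.04, 41.36).
Var = αβ/((α+β)²(α+β+1)) = 10.04·41.36/(51.40²·52.40) = 0.003000.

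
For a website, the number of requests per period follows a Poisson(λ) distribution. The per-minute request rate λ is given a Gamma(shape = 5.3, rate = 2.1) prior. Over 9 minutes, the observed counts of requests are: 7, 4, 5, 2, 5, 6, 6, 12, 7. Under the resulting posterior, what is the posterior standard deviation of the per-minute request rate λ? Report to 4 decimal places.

0.6938

With a Gamma(shape α, rate β) prior, the Poisson likelihood is conjugate: the posterior is Gamma(α + ΣXᵢ, β + n).
Sum of counts S = 54 over n = 9 minutes.
Posterior: Gamma(α+S, β+n) = Gamma(5.3+54, 2.1+9) = Gamma(59.3, 11.1).
SD = √α/β = √59.3/11.1 = 0.6938.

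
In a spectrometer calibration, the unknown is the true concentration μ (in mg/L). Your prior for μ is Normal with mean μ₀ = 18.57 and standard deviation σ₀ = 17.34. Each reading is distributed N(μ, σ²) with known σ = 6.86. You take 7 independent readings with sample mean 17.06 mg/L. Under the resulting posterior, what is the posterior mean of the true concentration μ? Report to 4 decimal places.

17.0930

For Normal data with known variance σ², a Normal(μ₀, σ₀²) prior on μ is conjugate. Posterior precision = 1/σ₀² + n/σ²; posterior mean is the precision-weighted average of μ₀ and x̄.
n·x̄ = 7·17.06 = 119.42.
σ₀² = 17.34² = 300.6756, σ² = 6.86² = 47.0596; σ² + n·σ₀² = 47.0596 + 7·300.6756 = 2151.7888.
Posterior mean = (μ₀/σ₀² + n·x̄/σ²)/(1/σ₀² + n/σ²) = (σ²·μ₀ + σ₀²·n·x̄)/(σ² + n·σ₀²) = (47.0596·18.57 + 300.6756·119.42)/2151.7888 = 36780.576924/2151.7888 = 17.0930.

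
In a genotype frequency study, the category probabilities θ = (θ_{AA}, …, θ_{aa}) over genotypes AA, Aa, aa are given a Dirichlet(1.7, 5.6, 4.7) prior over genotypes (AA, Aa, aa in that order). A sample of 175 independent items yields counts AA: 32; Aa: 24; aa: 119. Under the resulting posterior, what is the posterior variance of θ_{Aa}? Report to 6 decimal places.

0.000709

The Dirichlet prior is conjugate to the Multinomial likelihood: each posterior αⱼ = prior αⱼ + observed count nⱼ.
Posterior concentration: (33.7, 29.6, 123.7), total = 187.0.
Var[θ_j] = α_j(Σα−α_j)/((Σα)²(Σα+1)) = 29.6·157.4/(187.0²·188.0) = 0.000709.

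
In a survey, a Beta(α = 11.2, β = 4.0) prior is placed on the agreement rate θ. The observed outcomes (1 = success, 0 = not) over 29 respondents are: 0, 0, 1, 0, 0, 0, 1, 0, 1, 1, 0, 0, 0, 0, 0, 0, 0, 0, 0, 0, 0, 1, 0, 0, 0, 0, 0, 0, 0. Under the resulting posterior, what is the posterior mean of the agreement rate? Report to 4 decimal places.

0.3665

The Beta prior is conjugate to a Binomial/Bernoulli likelihood; the update adds successes to α and failures to β.
Posterior: Beta(α+k, β+n−k) = Beta(11.2+5, 4.0+24) = Beta(16.2, 28.0).
Posterior mean = α/(α+β) = 16.2/44.2 = 0.3665.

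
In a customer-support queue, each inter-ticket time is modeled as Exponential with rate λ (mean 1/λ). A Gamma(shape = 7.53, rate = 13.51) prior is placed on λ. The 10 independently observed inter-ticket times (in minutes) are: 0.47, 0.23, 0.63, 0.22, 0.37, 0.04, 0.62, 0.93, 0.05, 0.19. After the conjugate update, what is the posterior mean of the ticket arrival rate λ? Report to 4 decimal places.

With a Gamma(shape α, rate β) prior on the exponential rate λ, the posterior after n observations with total T = Σxᵢ is Gamma(α+n, β+T).
Sum of observations T = 3.75 minutes; n = 10.
Posterior: Gamma(7.53+10, 13.51+3.75) = Gamma(17.53, 17.26).
Posterior mean of λ = α/β = 17.53/17.26 = 1.0156.

1.0156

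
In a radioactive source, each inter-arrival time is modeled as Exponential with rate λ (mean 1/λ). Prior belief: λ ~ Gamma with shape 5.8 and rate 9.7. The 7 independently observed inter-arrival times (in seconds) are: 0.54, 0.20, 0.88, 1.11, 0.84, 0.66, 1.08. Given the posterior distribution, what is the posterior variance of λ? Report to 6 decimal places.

0.056813

With a Gamma(shape α, rate β) prior on the exponential rate λ, the posterior after n observations with total T = Σxᵢ is Gamma(α+n, β+T).
Sum of observations T = 5.31 seconds; n = 7.
Posterior: Gamma(5.8+7, 9.7+5.31) = Gamma(12.8, 15.01).
Var = α/β² = 0.056813.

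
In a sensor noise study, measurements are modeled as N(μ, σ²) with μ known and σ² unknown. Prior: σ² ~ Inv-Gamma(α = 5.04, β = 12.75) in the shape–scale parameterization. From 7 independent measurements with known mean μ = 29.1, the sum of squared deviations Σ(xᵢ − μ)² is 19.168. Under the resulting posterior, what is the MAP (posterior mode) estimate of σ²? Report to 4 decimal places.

2.3411

With known mean μ and an Inverse-Gamma(α, β) prior on σ², the Normal likelihood is conjugate: posterior is Inv-Gamma(α + n/2, β + Σ(xᵢ−μ)²/2).
Posterior: Inv-Gamma(5.04 + 7/2, 12.75 + 19.168/2) = Inv-Gamma(8.54, 22.3340).
Mode = β/(α+1) = 22.3340/9.54 = 2.3411.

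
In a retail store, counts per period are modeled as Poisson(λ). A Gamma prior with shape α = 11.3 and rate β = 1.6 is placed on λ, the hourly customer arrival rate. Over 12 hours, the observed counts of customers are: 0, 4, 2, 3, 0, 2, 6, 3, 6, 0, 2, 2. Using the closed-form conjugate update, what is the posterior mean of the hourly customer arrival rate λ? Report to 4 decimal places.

3.0368

With a Gamma(shape α, rate β) prior, the Poisson likelihood is conjugate: the posterior is Gamma(α + ΣXᵢ, β + n).
Sum of counts S = 30 over n = 12 hours.
Posterior: Gamma(α+S, β+n) = Gamma(11.3+30, 1.6+12) = Gamma(41.3, 13.6).
Posterior mean = α/β = 41.3/13.6 = 3.0368.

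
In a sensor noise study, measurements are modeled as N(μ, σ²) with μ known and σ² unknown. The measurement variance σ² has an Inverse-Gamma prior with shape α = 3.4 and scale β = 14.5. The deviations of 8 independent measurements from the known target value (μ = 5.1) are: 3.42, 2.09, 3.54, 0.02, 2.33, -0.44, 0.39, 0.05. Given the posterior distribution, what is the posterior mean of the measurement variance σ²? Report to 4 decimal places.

With known mean μ and an Inverse-Gamma(α, β) prior on σ², the Normal likelihood is conjugate: posterior is Inv-Gamma(α + n/2, β + Σ(xᵢ−μ)²/2).
Σ(xᵢ−μ)² = (3.42)² + (2.09)² + (3.54)² + (0.02)² + (2.33)² + (-0.44)² + (0.39)² + (0.05)² = 34.3736.
Posterior: Inv-Gamma(3.4 + 8/2, 14.5 + 34.3736/2) = Inv-Gamma(7.40, 31.68680).
E[σ²|data] = β/(α−1) = 31.68680/6.40 = 4.9511.

4.9511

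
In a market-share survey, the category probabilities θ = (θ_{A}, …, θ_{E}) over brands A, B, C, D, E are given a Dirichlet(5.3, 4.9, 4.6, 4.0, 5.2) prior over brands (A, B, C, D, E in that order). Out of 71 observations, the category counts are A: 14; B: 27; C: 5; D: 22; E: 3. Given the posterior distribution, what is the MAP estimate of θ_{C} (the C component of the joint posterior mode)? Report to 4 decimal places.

0.0956

The Dirichlet prior is conjugate to the Multinomial likelihood: each posterior αⱼ = prior αⱼ + observed count nⱼ.
Posterior concentration: (19.3, 31.9, 9.6, 26.0, 8.2), total = 95.0.
Joint mode component: (α_{C}−1)/(Σα−K) = 8.6/90.0 = 0.0956.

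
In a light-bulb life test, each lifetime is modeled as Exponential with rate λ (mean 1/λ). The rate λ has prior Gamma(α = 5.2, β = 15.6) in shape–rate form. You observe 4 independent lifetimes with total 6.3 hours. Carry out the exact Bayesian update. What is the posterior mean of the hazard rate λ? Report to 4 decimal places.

0.4201

With a Gamma(shape α, rate β) prior on the exponential rate λ, the posterior after n observations with total T = Σxᵢ is Gamma(α+n, β+T).
Posterior: Gamma(5.2+4, 15.6+6.3) = Gamma(9.2, 21.9).
Posterior mean of λ = α/β = 9.2/21.9 = 0.4201.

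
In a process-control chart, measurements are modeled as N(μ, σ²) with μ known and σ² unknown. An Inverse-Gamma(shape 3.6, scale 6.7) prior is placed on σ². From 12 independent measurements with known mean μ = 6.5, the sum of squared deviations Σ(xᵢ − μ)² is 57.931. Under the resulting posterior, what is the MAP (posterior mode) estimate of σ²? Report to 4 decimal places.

3.3647

With known mean μ and an Inverse-Gamma(α, β) prior on σ², the Normal likelihood is conjugate: posterior is Inv-Gamma(α + n/2, β + Σ(xᵢ−μ)²/2).
Posterior: Inv-Gamma(3.6 + 12/2, 6.7 + 57.931/2) = Inv-Gamma(9.60, 35.6655).
Mode = β/(α+1) = 35.6655/10.60 = 3.3647.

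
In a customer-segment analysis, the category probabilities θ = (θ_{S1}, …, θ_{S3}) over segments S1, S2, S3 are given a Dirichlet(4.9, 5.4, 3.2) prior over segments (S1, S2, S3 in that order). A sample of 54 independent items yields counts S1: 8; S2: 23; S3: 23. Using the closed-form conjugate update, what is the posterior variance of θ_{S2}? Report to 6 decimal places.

The Dirichlet prior is conjugate to the Multinomial likelihood: each posterior αⱼ = prior αⱼ + observed count nⱼ.
Posterior concentration: (12.9, 28.4, 26.2), total = 67.5.
Var[θ_j] = α_j(Σα−α_j)/((Σα)²(Σα+1)) = 28.4·39.1/(67.5²·68.5) = 0.003558.

0.003558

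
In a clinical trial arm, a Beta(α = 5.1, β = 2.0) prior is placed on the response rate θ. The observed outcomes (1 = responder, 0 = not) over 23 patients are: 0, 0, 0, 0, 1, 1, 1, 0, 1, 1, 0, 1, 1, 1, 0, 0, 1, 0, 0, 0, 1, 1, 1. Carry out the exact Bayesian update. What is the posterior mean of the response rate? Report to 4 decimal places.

0.5681

The Beta prior is conjugate to a Binomial/Bernoulli likelihood; the update adds successes to α and failures to β.
Posterior: Beta(α+k, β+n−k) = Beta(5.1+12, 2.0+11) = Beta(17.1, 13.0).
Posterior mean = α/(α+β) = 17.1/30.1 = 0.5681.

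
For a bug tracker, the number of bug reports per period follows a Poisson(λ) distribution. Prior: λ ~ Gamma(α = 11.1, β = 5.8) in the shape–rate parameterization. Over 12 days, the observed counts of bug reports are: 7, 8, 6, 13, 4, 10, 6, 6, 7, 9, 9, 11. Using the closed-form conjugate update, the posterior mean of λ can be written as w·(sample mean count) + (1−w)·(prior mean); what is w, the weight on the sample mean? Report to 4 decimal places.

With a Gamma(shape α, rate β) prior, the Poisson likelihood is conjugate: the posterior is Gamma(α + ΣXᵢ, β + n).
Posterior mean = (α₀+S)/(β₀+n) = [n/(β₀+n)]·(S/n) + [β₀/(β₀+n)]·(α₀/β₀), so only n and β₀ enter the weight.
Weight on data w = n/(β₀+n) = 12/(5.8+12) = 12/17.8 = 0.6742.

0.6742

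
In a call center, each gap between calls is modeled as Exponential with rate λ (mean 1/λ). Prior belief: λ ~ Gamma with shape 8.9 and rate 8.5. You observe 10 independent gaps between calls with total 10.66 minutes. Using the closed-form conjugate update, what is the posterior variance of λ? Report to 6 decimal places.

With a Gamma(shape α, rate β) prior on the exponential rate λ, the posterior after n observations with total T = Σxᵢ is Gamma(α+n, β+T).
Posterior: Gamma(8.9+10, 8.5+10.66) = Gamma(18.9, 19.16).
Var = α/β² = 0.051484.

0.051484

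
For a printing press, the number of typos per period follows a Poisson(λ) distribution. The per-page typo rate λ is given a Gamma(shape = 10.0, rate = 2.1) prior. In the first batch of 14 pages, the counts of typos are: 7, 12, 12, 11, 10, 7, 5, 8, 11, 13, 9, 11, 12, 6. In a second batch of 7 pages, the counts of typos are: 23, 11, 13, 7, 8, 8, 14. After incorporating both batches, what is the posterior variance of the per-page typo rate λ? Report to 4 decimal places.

With a Gamma(shape α, rate β) prior, the Poisson likelihood is conjugate: the posterior is Gamma(α + ΣXᵢ, β + n).
Batch 1: sum of counts S = 134 over n = 14 pages.
After batch 1: Gamma(α+S, β+n) = Gamma(10.0+134, 2.1+14) = Gamma(144.0, 16.1).
Batch 2: sum of counts S = 84 over n = 7 pages.
After batch 2: Gamma(α+S, β+n) = Gamma(144.0+84, 16.1+7) = Gamma(228.0, 23.1).
Var = α/β² = 228.0/23.1² = 0.4273.

0.4273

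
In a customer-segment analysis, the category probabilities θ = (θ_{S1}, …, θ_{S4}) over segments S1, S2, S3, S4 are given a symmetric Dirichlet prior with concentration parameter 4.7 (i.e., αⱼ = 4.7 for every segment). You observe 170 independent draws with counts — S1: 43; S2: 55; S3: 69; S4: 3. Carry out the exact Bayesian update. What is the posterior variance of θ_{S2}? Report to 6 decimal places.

The Dirichlet prior is conjugate to the Multinomial likelihood: each posterior αⱼ = prior αⱼ + observed count nⱼ.
Posterior concentration: (47.7, 59.7, 73.7, 7.7), total = 188.8.
Var[θ_j] = α_j(Σα−α_j)/((Σα)²(Σα+1)) = 59.7·129.1/(188.8²·189.8) = 0.001139.

0.001139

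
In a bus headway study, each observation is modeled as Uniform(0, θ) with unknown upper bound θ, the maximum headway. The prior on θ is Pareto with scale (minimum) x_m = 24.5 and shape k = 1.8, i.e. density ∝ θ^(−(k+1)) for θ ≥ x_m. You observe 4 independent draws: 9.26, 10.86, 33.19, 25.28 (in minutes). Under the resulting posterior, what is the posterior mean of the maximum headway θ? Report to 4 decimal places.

A Pareto(scale x_m, shape k) prior on the upper bound θ of Uniform(0, θ) is conjugate: posterior is Pareto(max(x_m, max xᵢ), k + n).
Sample maximum = 33.19; prior scale x_m = 24.5 → posterior scale = max = 33.19.
Posterior shape = 1.8 + 4 = 5.8.
E[θ|data] = k·x_m/(k−1) = 5.8·33.19/4.8 = 40.1046.

40.1046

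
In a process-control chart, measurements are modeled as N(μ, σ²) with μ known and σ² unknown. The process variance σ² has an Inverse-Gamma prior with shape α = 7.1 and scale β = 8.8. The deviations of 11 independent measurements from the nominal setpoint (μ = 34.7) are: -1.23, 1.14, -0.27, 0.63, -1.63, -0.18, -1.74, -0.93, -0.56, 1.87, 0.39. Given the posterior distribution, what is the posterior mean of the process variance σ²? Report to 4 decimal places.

1.3546

With known mean μ and an Inverse-Gamma(α, β) prior on σ², the Normal likelihood is conjugate: posterior is Inv-Gamma(α + n/2, β + Σ(xᵢ−μ)²/2).
Σ(xᵢ−μ)² = (-1.23)² + (1.14)² + (-0.27)² + (0.63)² + (-1.63)² + (-0.18)² + (-1.74)² + (-0.93)² + (-0.56)² + (1.87)² + (0.39)² = 13.8267.
Posterior: Inv-Gamma(7.1 + 11/2, 8.8 + 13.8267/2) = Inv-Gamma(12.60, 15.71335).
E[σ²|data] = β/(α−1) = 15.71335/11.60 = 1.3546.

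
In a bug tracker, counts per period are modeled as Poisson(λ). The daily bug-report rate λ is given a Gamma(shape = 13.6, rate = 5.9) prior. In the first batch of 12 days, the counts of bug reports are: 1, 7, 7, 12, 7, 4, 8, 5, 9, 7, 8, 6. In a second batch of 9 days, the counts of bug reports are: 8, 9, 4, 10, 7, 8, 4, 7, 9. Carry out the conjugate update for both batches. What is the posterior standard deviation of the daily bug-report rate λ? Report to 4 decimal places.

0.4711

With a Gamma(shape α, rate β) prior, the Poisson likelihood is conjugate: the posterior is Gamma(α + ΣXᵢ, β + n).
Batch 1: sum of counts S = 81 over n = 12 days.
After batch 1: Gamma(α+S, β+n) = Gamma(13.6+81, 5.9+12) = Gamma(94.6, 17.9).
Batch 2: sum of counts S = 66 over n = 9 days.
After batch 2: Gamma(α+S, β+n) = Gamma(94.6+66, 17.9+9) = Gamma(160.6, 26.9).
SD = √α/β = √160.6/26.9 = 0.4711.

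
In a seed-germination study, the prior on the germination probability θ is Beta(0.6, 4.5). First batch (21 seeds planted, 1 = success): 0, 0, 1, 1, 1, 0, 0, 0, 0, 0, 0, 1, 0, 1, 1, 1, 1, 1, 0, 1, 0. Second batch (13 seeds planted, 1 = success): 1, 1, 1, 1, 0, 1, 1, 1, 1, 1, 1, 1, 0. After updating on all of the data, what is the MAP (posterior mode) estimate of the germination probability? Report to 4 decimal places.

0.5553

The Beta prior is conjugate to a Binomial/Bernoulli likelihood; the update adds successes to α and failures to β.
After batch 1: Beta(0.6+10, 4.5+11) = Beta(10.6, 15.5).
After batch 2: Beta(10.6+11, 15.5+2) = Beta(21.6, 17.5).
Mode of Beta(a,b) for a,b>1 is (a−1)/(a+b−2) = 20.6/37.1 = 0.5553.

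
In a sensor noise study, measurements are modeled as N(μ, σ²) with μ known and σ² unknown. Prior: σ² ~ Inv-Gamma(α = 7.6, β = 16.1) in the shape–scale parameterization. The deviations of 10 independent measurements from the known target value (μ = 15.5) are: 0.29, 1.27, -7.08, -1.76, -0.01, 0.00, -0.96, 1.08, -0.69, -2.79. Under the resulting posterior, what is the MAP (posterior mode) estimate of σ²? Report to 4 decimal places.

3.5834

With known mean μ and an Inverse-Gamma(α, β) prior on σ², the Normal likelihood is conjugate: posterior is Inv-Gamma(α + n/2, β + Σ(xᵢ−μ)²/2).
Σ(xᵢ−μ)² = (0.29)² + (1.27)² + (-7.08)² + (-1.76)² + (-0.01)² + (0.00)² + (-0.96)² + (1.08)² + (-0.69)² + (-2.79)² = 65.2693.
Posterior: Inv-Gamma(7.6 + 10/2, 16.1 + 65.2693/2) = Inv-Gamma(12.60, 48.73465).
Mode = β/(α+1) = 48.73465/13.60 = 3.5834.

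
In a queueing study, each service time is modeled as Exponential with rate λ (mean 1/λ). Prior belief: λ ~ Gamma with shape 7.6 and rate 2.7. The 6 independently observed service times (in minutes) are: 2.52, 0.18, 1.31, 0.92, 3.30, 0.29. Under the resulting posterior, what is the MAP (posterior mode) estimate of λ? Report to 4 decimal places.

1.1230

With a Gamma(shape α, rate β) prior on the exponential rate λ, the posterior after n observations with total T = Σxᵢ is Gamma(α+n, β+T).
Sum of observations T = 8.52 minutes; n = 6.
Posterior: Gamma(7.6+6, 2.7+8.52) = Gamma(13.6, 11.22).
Mode = (α−1)/β = 1.1230.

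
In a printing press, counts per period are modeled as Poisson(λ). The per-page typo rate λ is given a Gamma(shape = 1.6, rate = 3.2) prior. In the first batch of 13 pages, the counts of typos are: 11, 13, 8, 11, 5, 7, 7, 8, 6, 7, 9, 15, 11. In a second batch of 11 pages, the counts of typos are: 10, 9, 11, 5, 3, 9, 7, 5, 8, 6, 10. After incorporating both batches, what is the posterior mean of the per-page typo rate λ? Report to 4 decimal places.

7.4485

With a Gamma(shape α, rate β) prior, the Poisson likelihood is conjugate: the posterior is Gamma(α + ΣXᵢ, β + n).
Batch 1: sum of counts S = 118 over n = 13 pages.
After batch 1: Gamma(α+S, β+n) = Gamma(1.6+118, 3.2+13) = Gamma(119.6, 16.2).
Batch 2: sum of counts S = 83 over n = 11 pages.
After batch 2: Gamma(α+S, β+n) = Gamma(119.6+83, 16.2+11) = Gamma(202.6, 27.2).
Posterior mean = α/β = 202.6/27.2 = 7.4485.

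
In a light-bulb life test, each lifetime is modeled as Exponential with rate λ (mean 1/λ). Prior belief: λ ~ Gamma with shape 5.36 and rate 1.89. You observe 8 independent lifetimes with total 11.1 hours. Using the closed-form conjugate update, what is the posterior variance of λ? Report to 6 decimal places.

0.079175

With a Gamma(shape α, rate β) prior on the exponential rate λ, the posterior after n observations with total T = Σxᵢ is Gamma(α+n, β+T).
Posterior: Gamma(5.36+8, 1.89+11.1) = Gamma(13.36, 12.99).
Var = α/β² = 0.079175.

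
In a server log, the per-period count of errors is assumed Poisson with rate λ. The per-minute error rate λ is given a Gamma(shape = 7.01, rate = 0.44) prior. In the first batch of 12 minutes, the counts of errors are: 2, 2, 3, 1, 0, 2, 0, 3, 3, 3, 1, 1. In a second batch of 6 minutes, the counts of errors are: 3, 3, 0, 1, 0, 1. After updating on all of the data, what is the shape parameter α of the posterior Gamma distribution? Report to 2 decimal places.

With a Gamma(shape α, rate β) prior, the Poisson likelihood is conjugate: the posterior is Gamma(α + ΣXᵢ, β + n).
Batch 1: sum of counts S = 21 over n = 12 minutes.
After batch 1: Gamma(α+S, β+n) = Gamma(7.01+21, 0.44+12) = Gamma(28.01, 12.44).
Batch 2: sum of counts S = 8 over n = 6 minutes.
After batch 2: Gamma(α+S, β+n) = Gamma(28.01+8, 12.44+6) = Gamma(36.01, 18.44).
Posterior α = 36.01.

36.01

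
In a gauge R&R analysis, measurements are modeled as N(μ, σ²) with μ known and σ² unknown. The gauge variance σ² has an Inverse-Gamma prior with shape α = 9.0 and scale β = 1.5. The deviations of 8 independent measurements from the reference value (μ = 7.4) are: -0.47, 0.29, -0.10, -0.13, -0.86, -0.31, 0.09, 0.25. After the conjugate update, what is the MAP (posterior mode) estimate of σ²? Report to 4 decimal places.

With known mean μ and an Inverse-Gamma(α, β) prior on σ², the Normal likelihood is conjugate: posterior is Inv-Gamma(α + n/2, β + Σ(xᵢ−μ)²/2).
Σ(xᵢ−μ)² = (-0.47)² + (0.29)² + (-0.10)² + (-0.13)² + (-0.86)² + (-0.31)² + (0.09)² + (0.25)² = 1.2382.
Posterior: Inv-Gamma(9.0 + 8/2, 1.5 + 1.2382/2) = Inv-Gamma(13.00, 2.11910).
Mode = β/(α+1) = 2.11910/14.00 = 0.1514.

0.1514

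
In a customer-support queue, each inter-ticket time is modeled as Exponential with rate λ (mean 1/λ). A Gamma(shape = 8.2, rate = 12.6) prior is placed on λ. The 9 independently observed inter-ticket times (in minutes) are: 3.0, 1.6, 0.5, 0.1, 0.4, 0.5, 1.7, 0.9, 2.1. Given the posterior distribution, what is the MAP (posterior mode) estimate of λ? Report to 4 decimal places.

With a Gamma(shape α, rate β) prior on the exponential rate λ, the posterior after n observations with total T = Σxᵢ is Gamma(α+n, β+T).
Sum of observations T = 10.8 minutes; n = 9.
Posterior: Gamma(8.2+9, 12.6+10.8) = Gamma(17.2, 23.4).
Mode = (α−1)/β = 0.6923.

0.6923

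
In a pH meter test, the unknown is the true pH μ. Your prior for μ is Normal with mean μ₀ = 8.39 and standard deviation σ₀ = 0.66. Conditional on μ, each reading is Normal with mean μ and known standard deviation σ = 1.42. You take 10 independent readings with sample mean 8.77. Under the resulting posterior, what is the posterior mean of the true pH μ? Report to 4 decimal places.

8.6498

For Normal data with known variance σ², a Normal(μ₀, σ₀²) prior on μ is conjugate. Posterior precision = 1/σ₀² + n/σ²; posterior mean is the precision-weighted average of μ₀ and x̄.
n·x̄ = 10·8.77 = 87.7.
σ₀² = 0.66² = 0.4356, σ² = 1.42² = 2.0164; σ² + n·σ₀² = 2.0164 + 10·0.4356 = 6.3724.
Posterior mean = (μ₀/σ₀² + n·x̄/σ²)/(1/σ₀² + n/σ²) = (σ²·μ₀ + σ₀²·n·x̄)/(σ² + n·σ₀²) = (2.0164·8.39 + 0.4356·87.7)/6.3724 = 55.119716/6.3724 = 8.6498.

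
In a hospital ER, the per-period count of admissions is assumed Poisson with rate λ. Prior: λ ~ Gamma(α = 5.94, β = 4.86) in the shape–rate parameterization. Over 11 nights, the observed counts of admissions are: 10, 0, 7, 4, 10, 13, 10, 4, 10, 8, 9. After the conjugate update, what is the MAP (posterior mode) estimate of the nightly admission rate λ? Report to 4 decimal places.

With a Gamma(shape α, rate β) prior, the Poisson likelihood is conjugate: the posterior is Gamma(α + ΣXᵢ, β + n).
Sum of counts S = 85 over n = 11 nights.
Posterior: Gamma(α+S, β+n) = Gamma(5.94+85, 4.86+11) = Gamma(90.94, 15.86).
Mode of Gamma(α,β) for α≥1 is (α−1)/β = 89.94/15.86 = 5.6709.

5.6709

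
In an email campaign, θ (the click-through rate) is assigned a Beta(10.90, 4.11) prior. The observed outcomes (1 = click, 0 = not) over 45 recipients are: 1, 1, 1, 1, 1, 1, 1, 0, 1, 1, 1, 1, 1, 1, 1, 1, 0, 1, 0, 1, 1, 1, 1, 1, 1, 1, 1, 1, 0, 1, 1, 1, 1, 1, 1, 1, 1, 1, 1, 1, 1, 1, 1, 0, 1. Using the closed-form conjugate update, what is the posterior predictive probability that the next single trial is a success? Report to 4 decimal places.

The Beta prior is conjugate to a Binomial/Bernoulli likelihood; the update adds successes to α and failures to β.
Posterior: Beta(α+k, β+n−k) = Beta(10.90+40, 4.11+5) = Beta(50.90, 9.11).
For a single future Bernoulli trial, P(success | data) = α/(α+β) = 0.8482.

0.8482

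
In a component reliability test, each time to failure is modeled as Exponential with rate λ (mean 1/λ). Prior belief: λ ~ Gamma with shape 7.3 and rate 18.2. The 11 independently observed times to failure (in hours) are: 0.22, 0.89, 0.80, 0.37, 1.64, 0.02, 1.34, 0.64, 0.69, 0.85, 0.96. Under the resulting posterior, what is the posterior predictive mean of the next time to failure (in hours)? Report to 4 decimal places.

With a Gamma(shape α, rate β) prior on the exponential rate λ, the posterior after n observations with total T = Σxᵢ is Gamma(α+n, β+T).
Sum of observations T = 8.42 hours; n = 11.
Posterior: Gamma(7.3+11, 18.2+8.42) = Gamma(18.3, 26.62).
The predictive distribution for the next observation is Lomax; its mean is β/(α−1) = 26.62/17.3 = 1.5387.

1.5387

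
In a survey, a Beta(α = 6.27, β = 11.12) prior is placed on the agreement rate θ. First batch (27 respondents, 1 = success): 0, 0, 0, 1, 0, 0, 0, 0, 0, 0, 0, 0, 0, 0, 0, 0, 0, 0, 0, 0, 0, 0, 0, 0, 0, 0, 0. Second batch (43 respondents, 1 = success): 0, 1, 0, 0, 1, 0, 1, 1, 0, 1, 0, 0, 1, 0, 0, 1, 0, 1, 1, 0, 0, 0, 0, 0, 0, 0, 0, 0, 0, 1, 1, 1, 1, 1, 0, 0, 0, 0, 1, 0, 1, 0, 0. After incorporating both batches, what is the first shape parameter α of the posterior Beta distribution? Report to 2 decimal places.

23.27

The Beta prior is conjugate to a Binomial/Bernoulli likelihood; the update adds successes to α and failures to β.
After batch 1: Beta(6.27+1, 11.12+26) = Beta(7.27, 37.12).
After batch 2: Beta(7.27+16, 37.12+27) = Beta(23.27, 64.12).
Posterior α = 23.27.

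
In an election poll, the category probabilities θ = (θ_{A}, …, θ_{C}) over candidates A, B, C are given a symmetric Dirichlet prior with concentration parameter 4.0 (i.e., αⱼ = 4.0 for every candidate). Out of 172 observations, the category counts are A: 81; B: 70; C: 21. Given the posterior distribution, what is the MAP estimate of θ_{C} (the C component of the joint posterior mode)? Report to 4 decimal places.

0.1326

The Dirichlet prior is conjugate to the Multinomial likelihood: each posterior αⱼ = prior αⱼ + observed count nⱼ.
Posterior concentration: (85.0, 74.0, 25.0), total = 184.0.
Joint mode component: (α_{C}−1)/(Σα−K) = 24.0/181.0 = 0.1326.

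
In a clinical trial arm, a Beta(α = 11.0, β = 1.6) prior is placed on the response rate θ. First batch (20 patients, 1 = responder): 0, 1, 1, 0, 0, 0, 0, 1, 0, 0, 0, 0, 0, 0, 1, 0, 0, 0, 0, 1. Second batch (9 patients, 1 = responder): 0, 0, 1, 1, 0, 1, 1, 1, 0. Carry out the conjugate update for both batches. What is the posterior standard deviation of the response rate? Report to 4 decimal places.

0.0766

The Beta prior is conjugate to a Binomial/Bernoulli likelihood; the update adds successes to α and failures to β.
After batch 1: Beta(11.0+5, 1.6+15) = Beta(16.0, 16.6).
After batch 2: Beta(16.0+5, 16.6+4) = Beta(21.0, 20.6).
Var = αβ/((α+β)²(α+β+1)) = 21.0·20.6/(41.6²·42.6) = 0.00586800; SD = √0.00586800 = 0.0766.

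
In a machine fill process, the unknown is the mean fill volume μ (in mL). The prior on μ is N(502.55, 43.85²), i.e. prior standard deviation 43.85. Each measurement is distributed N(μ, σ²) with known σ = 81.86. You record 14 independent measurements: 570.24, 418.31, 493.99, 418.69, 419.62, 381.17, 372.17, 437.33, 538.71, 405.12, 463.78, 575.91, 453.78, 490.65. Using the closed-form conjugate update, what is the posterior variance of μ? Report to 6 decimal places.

For Normal data with known variance σ², a Normal(μ₀, σ₀²) prior on μ is conjugate. Posterior precision = 1/σ₀² + n/σ²; posterior mean is the precision-weighted average of μ₀ and x̄.
σ₀² = 43.85² = 1922.8225, σ² = 81.86² = 6701.0596; σ² + n·σ₀² = 6701.0596 + 14·1922.8225 = 33620.5746.
Posterior precision = 1/σ₀² + n/σ² = 1/1922.8225 + 14/6701.0596 = (σ² + n·σ₀²)/(σ₀²σ²) = 33620.5746/(1922.8225·6701.0596); posterior variance σₙ² = σ₀²σ²/(σ² + n·σ₀²) = 1922.8225·6701.0596/33620.5746 = 383.245924.

383.245924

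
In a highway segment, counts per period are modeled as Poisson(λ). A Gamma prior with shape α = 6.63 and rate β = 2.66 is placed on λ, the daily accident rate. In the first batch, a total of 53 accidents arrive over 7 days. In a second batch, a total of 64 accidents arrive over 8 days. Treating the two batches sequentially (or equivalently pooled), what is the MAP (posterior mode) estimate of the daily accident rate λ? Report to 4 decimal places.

6.9439

With a Gamma(shape α, rate β) prior, the Poisson likelihood is conjugate: the posterior is Gamma(α + ΣXᵢ, β + n).
After batch 1: Gamma(α+S, β+n) = Gamma(6.63+53, 2.66+7) = Gamma(59.63, 9.66).
After batch 2: Gamma(α+S, β+n) = Gamma(59.63+64, 9.66+8) = Gamma(123.63, 17.66).
Mode of Gamma(α,β) for α≥1 is (α−1)/β = 122.63/17.66 = 6.9439.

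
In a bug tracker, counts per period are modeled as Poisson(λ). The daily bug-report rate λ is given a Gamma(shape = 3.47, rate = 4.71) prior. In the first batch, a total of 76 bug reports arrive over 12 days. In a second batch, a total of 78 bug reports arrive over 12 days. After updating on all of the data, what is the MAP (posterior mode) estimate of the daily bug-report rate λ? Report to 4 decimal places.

5.4500

With a Gamma(shape α, rate β) prior, the Poisson likelihood is conjugate: the posterior is Gamma(α + ΣXᵢ, β + n).
After batch 1: Gamma(α+S, β+n) = Gamma(3.47+76, 4.71+12) = Gamma(79.47, 16.71).
After batch 2: Gamma(α+S, β+n) = Gamma(79.47+78, 16.71+12) = Gamma(157.47, 28.71).
Mode of Gamma(α,β) for α≥1 is (α−1)/β = 156.47/28.71 = 5.4500.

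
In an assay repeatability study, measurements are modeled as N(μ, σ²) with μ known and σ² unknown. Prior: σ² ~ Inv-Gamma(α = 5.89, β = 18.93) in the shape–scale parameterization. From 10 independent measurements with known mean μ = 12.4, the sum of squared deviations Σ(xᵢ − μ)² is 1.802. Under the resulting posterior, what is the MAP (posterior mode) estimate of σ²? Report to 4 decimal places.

1.6679

With known mean μ and an Inverse-Gamma(α, β) prior on σ², the Normal likelihood is conjugate: posterior is Inv-Gamma(α + n/2, β + Σ(xᵢ−μ)²/2).
Posterior: Inv-Gamma(5.89 + 10/2, 18.93 + 1.802/2) = Inv-Gamma(10.89, 19.8310).
Mode = β/(α+1) = 19.8310/11.89 = 1.6679.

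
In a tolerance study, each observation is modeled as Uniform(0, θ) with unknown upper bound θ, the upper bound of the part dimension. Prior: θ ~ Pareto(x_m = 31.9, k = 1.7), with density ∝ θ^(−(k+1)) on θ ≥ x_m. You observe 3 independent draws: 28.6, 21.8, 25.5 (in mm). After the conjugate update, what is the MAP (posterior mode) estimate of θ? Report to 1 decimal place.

A Pareto(scale x_m, shape k) prior on the upper bound θ of Uniform(0, θ) is conjugate: posterior is Pareto(max(x_m, max xᵢ), k + n).
Sample maximum = 28.6; prior scale x_m = 31.9 → posterior scale = max = 31.9.
Posterior shape = 1.7 + 3 = 4.7.
The Pareto density is decreasing on [x_m, ∞), so the mode is x_m = 31.9.

31.9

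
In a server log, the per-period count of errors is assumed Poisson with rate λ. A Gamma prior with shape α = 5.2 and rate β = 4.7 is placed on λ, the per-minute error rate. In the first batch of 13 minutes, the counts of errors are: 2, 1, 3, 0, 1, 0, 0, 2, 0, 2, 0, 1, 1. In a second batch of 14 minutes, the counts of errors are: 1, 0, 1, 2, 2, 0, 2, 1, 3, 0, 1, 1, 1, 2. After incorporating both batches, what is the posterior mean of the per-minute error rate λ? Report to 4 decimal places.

With a Gamma(shape α, rate β) prior, the Poisson likelihood is conjugate: the posterior is Gamma(α + ΣXᵢ, β + n).
Batch 1: sum of counts S = 13 over n = 13 minutes.
After batch 1: Gamma(α+S, β+n) = Gamma(5.2+13, 4.7+13) = Gamma(18.2, 17.7).
Batch 2: sum of counts S = 17 over n = 14 minutes.
After batch 2: Gamma(α+S, β+n) = Gamma(18.2+17, 17.7+14) = Gamma(35.2, 31.7).
Posterior mean = α/β = 35.2/31.7 = 1.1104.

1.1104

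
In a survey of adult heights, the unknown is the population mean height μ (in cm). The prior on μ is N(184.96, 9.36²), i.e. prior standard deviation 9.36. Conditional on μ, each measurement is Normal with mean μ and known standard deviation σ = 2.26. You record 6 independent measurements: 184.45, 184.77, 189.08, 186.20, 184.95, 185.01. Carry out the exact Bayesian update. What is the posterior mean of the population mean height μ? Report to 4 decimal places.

185.7358

For Normal data with known variance σ², a Normal(μ₀, σ₀²) prior on μ is conjugate. Posterior precision = 1/σ₀² + n/σ²; posterior mean is the precision-weighted average of μ₀ and x̄.
Σxᵢ = 184.45 + 184.77 + 189.08 + 186.20 + 184.95 + 185.01 = 1114.46, so n·x̄ = 1114.46.
σ₀² = 9.36² = 87.6096, σ² = 2.26² = 5.1076; σ² + n·σ₀² = 5.1076 + 6·87.6096 = 530.7652.
Posterior mean = (μ₀/σ₀² + n·x̄/σ²)/(1/σ₀² + n/σ²) = (σ²·μ₀ + σ₀²·n·x̄)/(σ² + n·σ₀²) = (5.1076·184.96 + 87.6096·1114.46)/530.7652 = 98582.096512/530.7652 = 185.7358.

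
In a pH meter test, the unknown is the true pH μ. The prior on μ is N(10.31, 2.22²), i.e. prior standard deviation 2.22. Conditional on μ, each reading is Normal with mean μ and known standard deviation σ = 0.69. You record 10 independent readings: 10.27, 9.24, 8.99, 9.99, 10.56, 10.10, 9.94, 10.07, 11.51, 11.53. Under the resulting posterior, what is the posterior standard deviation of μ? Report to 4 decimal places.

0.2172

For Normal data with known variance σ², a Normal(μ₀, σ₀²) prior on μ is conjugate. Posterior precision = 1/σ₀² + n/σ²; posterior mean is the precision-weighted average of μ₀ and x̄.
σ₀² = 2.22² = 4.9284, σ² = 0.69² = 0.4761; σ² + n·σ₀² = 0.4761 + 10·4.9284 = 49.7601.
Posterior precision = 1/σ₀² + n/σ² = 1/4.9284 + 10/0.4761 = (σ² + n·σ₀²)/(σ₀²σ²) = 49.7601/(4.9284·0.4761); posterior variance σₙ² = σ₀²σ²/(σ² + n·σ₀²) = 4.9284·0.4761/49.7601 = 0.047154.
Posterior SD = √σₙ² = √(4.9284·0.4761/49.7601) = 0.2172.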